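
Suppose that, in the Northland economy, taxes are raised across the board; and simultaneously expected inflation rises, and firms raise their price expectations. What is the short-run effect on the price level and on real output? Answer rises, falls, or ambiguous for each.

Price level: ambiguous; output: falls

The first event is a negative demand shock: AD shifts left, which by itself pushes P down and Y down.
The second is an adverse supply shock: SRAS shifts left, which by itself pushes P up and Y down.
The two shocks push P in opposite directions, so the effect on P is ambiguous. Both shocks push Y down, so Y falls.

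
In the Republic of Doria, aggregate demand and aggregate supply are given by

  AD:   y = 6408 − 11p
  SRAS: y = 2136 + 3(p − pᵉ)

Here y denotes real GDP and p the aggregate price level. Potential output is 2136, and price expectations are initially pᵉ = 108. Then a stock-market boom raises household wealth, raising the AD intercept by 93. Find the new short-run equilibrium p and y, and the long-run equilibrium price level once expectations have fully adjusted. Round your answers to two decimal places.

Short run: p = 334.93, y = 2816.79. Long run: p = 396.82.

AD shifts right: new AD is y = 6501 − 11p. With pᵉ = 108, SRAS is y = 1812 + 3p.
Short run: 6501 − 11p = 1812 + 3p gives 4689 = 14p, so p = 334.93 and y = 6501 − 11p = 2816.79.
y = 2816.79 is above potential 2136; expectations adjust and SRAS shifts left until y = 2136.
Long run: on the new AD curve, 2136 = 6501 − 11p gives p = 396.82.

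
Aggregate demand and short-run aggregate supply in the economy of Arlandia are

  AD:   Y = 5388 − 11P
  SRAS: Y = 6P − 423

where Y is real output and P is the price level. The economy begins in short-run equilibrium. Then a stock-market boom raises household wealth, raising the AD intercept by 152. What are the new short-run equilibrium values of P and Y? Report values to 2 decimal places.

P = 350.76, Y = 1681.59

This is a positive demand shock: AD shifts right.
New AD: Y = 5540 − 11P.
Set AD = SRAS: 5540 − 11P = 6P − 423, so 5963 = 17P and P = 350.76.
Substituting into AD, Y = 1681.59.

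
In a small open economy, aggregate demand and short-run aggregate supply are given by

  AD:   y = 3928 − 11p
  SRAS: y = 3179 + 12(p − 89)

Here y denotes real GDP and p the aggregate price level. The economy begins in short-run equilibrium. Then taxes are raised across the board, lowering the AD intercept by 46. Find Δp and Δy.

This is a negative demand shock: AD shifts left.
New AD: y = 3882 − 11p.
SRAS can be written y = 2111 + 12p.
Set AD = SRAS: 3882 − 11p = 2111 + 12p, so 1771 = 23p and p = 77.
y = 3882 − 11·77 = 3035.
Initially p = 79, y = 3059, so Δp = -2 and Δy = -24.

Δp = -2, Δy = -24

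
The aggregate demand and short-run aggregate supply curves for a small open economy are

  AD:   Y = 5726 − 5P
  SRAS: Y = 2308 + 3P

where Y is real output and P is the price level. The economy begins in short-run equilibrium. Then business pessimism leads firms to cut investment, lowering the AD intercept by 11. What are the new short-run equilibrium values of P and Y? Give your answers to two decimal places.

This is a negative demand shock: AD shifts left.
New AD: Y = 5715 − 5P.
Set AD = SRAS: 5715 − 5P = 2308 + 3P, so 3407 = 8P and P = 425.88.
Substituting into AD, Y = 3585.63.

P = 425.88, Y = 3585.63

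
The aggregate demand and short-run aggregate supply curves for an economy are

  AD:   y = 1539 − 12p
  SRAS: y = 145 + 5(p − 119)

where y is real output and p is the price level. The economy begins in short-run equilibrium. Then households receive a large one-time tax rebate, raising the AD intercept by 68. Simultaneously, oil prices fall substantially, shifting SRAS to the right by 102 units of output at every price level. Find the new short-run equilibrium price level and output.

After both shocks: AD is y = 1607 − 12p and SRAS is y = 5p − 348.
Setting them equal: 1955 = 17p, so p = 115.
y = 1607 − 12·115 = 227.

p = 115, y = 227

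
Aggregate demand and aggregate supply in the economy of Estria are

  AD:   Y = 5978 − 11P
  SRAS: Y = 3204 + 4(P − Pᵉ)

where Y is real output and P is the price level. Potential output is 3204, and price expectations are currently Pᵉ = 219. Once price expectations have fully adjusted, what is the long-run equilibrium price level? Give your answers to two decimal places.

Long-run P = 252.18

Short run: with Pᵉ = 219, SRAS is Y = 2328 + 4P. Setting AD = SRAS gives 3650 = 15P, so P = 243.33 and Y = 5978 − 11P = 3301.33.
Output 3301.33 is above potential 3204, so over time expected prices rise and SRAS shifts left until Y returns to 3204.
Long run: Y = 3204 on the AD curve gives 3204 = 5978 − 11P, so P = 252.18.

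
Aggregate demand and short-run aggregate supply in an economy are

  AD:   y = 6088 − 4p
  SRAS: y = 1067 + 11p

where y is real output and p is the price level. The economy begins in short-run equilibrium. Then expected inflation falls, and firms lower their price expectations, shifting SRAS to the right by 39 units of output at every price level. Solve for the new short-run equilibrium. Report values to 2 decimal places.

p = 332.13, y = 4759.47

This is a positive supply shock: SRAS shifts right.
New SRAS: y = 1106 + 11p.
Set AD = SRAS: 6088 − 4p = 1106 + 11p, so 4982 = 15p and p = 332.13.
Substituting into AD, y = 4759.47.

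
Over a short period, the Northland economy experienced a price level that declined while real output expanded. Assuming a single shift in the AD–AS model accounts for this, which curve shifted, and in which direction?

SRAS shifted right

P fell and Y rose. An AD shift moves P and Y in the same direction; an SRAS shift moves them in opposite directions.
Here P and Y moved in opposite directions, so the SRAS curve shifted.
Since Y rose, SRAS shifted right.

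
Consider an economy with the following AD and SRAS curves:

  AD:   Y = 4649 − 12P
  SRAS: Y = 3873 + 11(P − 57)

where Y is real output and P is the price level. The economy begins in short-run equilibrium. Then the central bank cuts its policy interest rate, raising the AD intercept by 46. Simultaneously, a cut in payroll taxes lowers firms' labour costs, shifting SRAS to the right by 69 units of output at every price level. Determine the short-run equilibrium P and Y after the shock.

After both shocks: AD is Y = 4695 − 12P and SRAS is Y = 3315 + 11P.
Setting them equal: 1380 = 23P, so P = 60.
Y = 4695 − 12·60 = 3975.

P = 60, Y = 3975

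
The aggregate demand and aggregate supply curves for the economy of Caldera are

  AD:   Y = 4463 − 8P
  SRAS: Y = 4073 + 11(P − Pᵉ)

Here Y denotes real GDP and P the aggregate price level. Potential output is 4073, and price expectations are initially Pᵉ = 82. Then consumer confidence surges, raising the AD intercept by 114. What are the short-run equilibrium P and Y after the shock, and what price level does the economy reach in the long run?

AD shifts right: new AD is Y = 4577 − 8P. With Pᵉ = 82, SRAS is Y = 3171 + 11P.
Short run: 4577 − 8P = 3171 + 11P gives 1406 = 19P, so P = 74 and Y = 4577 − 8·74 = 3985.
Y = 3985 is below potential 4073; expectations adjust and SRAS shifts right until Y = 4073.
Long run: on the new AD curve, 4073 = 4577 − 8P gives P = 63.

Short run: P = 74, Y = 3985. Long run: P = 63.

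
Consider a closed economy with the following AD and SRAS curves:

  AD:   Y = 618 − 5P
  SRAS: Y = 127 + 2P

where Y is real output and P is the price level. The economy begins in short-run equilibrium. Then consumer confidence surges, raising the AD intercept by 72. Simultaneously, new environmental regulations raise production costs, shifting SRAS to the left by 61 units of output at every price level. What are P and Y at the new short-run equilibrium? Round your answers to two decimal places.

After both shocks: AD is Y = 690 − 5P and SRAS is Y = 66 + 2P.
Setting them equal: 624 = 7P, so P = 89.14.
Substituting into AD, Y = 244.29.

P = 89.14, Y = 244.29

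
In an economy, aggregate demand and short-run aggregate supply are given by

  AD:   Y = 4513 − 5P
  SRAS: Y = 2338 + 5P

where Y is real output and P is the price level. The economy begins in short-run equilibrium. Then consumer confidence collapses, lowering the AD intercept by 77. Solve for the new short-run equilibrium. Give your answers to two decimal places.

P = 209.80, Y = 3387.00

This is a negative demand shock: AD shifts left.
New AD: Y = 4436 − 5P.
Set AD = SRAS: 4436 − 5P = 2338 + 5P, so 2098 = 10P and P = 209.80.
Substituting into AD, Y = 3387.00.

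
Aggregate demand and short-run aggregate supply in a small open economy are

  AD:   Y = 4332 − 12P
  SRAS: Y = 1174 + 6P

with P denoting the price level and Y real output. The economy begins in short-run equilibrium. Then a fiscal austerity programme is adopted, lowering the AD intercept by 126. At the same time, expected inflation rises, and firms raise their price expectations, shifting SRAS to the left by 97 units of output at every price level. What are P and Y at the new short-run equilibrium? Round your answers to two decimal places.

After both shocks: AD is Y = 4206 − 12P and SRAS is Y = 1077 + 6P.
Setting them equal: 3129 = 18P, so P = 173.83.
Substituting into AD, Y = 2120.00.

P = 173.83, Y = 2120.00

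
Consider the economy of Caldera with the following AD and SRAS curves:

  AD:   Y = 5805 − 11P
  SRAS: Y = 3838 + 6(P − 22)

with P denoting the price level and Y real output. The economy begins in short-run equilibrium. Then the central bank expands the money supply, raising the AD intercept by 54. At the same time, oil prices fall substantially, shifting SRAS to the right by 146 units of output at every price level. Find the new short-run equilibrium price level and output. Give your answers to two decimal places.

P = 118.06, Y = 4560.35

After both shocks: AD is Y = 5859 − 11P and SRAS is Y = 3852 + 6P.
Setting them equal: 2007 = 17P, so P = 118.06.
Substituting into AD, Y = 4560.35.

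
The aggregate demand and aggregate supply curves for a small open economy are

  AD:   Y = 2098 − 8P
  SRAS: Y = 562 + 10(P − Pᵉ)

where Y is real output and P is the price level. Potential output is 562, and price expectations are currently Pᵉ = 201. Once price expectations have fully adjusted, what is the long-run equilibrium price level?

Long-run P = 192

Short run: with Pᵉ = 201, SRAS is Y = 10P − 1448. Setting AD = SRAS gives 3546 = 18P, so P = 197 and Y = 2098 − 8·197 = 522.
Output 522 is below potential 562, so over time expected prices fall and SRAS shifts right until Y returns to 562.
Long run: Y = 562 on the AD curve gives 562 = 2098 − 8P, so P = 192.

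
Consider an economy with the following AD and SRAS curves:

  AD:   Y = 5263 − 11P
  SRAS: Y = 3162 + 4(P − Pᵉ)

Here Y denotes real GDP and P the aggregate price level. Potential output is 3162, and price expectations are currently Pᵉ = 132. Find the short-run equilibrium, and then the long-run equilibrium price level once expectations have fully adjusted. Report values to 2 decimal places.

Short run: with Pᵉ = 132, SRAS is Y = 2634 + 4P. Setting AD = SRAS gives 2629 = 15P, so P = 175.27 and Y = 5263 − 11P = 3335.07.
Output 3335.07 is above potential 3162, so over time expected prices rise and SRAS shifts left until Y returns to 3162.
Long run: Y = 3162 on the AD curve gives 3162 = 5263 − 11P, so P = 191.00.

Short run: P = 175.27, Y = 3335.07. Long run: P = 191.00.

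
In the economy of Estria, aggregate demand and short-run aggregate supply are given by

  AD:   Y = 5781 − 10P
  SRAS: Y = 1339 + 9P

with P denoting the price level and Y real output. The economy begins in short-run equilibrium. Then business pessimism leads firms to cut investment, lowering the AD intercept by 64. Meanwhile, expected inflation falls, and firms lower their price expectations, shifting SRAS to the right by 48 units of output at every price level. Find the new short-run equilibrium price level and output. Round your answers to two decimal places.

After both shocks: AD is Y = 5717 − 10P and SRAS is Y = 1387 + 9P.
Setting them equal: 4330 = 19P, so P = 227.89.
Substituting into AD, Y = 3438.05.

P = 227.89, Y = 3438.05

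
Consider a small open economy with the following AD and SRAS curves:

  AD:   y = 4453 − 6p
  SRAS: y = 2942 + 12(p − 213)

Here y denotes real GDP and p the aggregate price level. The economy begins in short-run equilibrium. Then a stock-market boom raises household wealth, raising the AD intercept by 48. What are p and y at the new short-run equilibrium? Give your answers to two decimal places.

This is a positive demand shock: AD shifts right.
New AD: y = 4501 − 6p.
SRAS can be written y = 386 + 12p.
Set AD = SRAS: 4501 − 6p = 386 + 12p, so 4115 = 18p and p = 228.61.
Substituting into AD, y = 3129.33.

p = 228.61, y = 3129.33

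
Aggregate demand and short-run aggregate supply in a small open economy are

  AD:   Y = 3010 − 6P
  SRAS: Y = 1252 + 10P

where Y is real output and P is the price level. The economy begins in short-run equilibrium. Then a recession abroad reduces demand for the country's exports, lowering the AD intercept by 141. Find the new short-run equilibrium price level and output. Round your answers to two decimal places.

P = 101.06, Y = 2262.63

This is a negative demand shock: AD shifts left.
New AD: Y = 2869 − 6P.
Set AD = SRAS: 2869 − 6P = 1252 + 10P, so 1617 = 16P and P = 101.06.
Substituting into AD, Y = 2262.63.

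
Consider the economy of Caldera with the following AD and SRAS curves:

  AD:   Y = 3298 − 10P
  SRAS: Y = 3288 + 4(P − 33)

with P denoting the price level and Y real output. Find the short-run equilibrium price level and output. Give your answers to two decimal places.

Write SRAS as Y = 3288 + 4P − 132 = 3156 + 4P.
Set AD = SRAS: 3298 − 10P = 3156 + 4P, so 142 = 14P and P = 10.14.
Substituting into AD, Y = 3298 − 10P = 3196.57.

P = 10.14, Y = 3196.57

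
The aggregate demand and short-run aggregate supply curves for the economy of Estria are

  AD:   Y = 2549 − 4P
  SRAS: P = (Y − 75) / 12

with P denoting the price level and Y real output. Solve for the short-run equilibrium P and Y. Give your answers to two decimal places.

Rearrange SRAS to Y = 75 + 12P.
Set AD = SRAS: 2549 − 4P = 75 + 12P, so 2474 = 16P and P = 154.63.
Substituting into AD, Y = 2549 − 4P = 1930.50.

P = 154.63, Y = 1930.50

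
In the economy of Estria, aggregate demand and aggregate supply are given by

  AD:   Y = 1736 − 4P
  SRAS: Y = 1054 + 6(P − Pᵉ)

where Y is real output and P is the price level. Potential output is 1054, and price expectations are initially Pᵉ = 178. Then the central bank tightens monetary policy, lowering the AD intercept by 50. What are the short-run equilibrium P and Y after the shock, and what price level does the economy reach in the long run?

AD shifts left: new AD is Y = 1686 − 4P. With Pᵉ = 178, SRAS is Y = 6P − 14.
Short run: 1686 − 4P = 6P − 14 gives 1700 = 10P, so P = 170 and Y = 1686 − 4·170 = 1006.
Y = 1006 is below potential 1054; expectations adjust and SRAS shifts right until Y = 1054.
Long run: on the new AD curve, 1054 = 1686 − 4P gives P = 158.

Short run: P = 170, Y = 1006. Long run: P = 158.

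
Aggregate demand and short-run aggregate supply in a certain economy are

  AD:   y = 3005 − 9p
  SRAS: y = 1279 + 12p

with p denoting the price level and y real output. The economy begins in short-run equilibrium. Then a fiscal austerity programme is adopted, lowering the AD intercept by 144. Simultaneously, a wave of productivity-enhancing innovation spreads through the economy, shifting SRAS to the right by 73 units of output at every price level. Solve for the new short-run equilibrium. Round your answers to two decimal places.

After both shocks: AD is y = 2861 − 9p and SRAS is y = 1352 + 12p.
Setting them equal: 1509 = 21p, so p = 71.86.
Substituting into AD, y = 2214.29.

p = 71.86, y = 2214.29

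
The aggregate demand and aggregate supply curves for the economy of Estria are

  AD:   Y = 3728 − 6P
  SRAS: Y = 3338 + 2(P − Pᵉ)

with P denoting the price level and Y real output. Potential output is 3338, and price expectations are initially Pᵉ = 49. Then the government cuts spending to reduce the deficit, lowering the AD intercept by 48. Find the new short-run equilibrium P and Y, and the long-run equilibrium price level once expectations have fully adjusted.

AD shifts left: new AD is Y = 3680 − 6P. With Pᵉ = 49, SRAS is Y = 3240 + 2P.
Short run: 3680 − 6P = 3240 + 2P gives 440 = 8P, so P = 55 and Y = 3680 − 6·55 = 3350.
Y = 3350 is above potential 3338; expectations adjust and SRAS shifts left until Y = 3338.
Long run: on the new AD curve, 3338 = 3680 − 6P gives P = 57.

Short run: P = 55, Y = 3350. Long run: P = 57.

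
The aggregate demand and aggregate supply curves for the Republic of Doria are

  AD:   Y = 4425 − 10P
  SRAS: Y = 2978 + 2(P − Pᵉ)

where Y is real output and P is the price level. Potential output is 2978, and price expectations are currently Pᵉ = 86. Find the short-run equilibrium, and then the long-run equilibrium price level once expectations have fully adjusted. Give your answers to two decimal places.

Short run: with Pᵉ = 86, SRAS is Y = 2806 + 2P. Setting AD = SRAS gives 1619 = 12P, so P = 134.92 and Y = 4425 − 10P = 3075.83.
Output 3075.83 is above potential 2978, so over time expected prices rise and SRAS shifts left until Y returns to 2978.
Long run: Y = 2978 on the AD curve gives 2978 = 4425 − 10P, so P = 144.70.

Short run: P = 134.92, Y = 3075.83. Long run: P = 144.70.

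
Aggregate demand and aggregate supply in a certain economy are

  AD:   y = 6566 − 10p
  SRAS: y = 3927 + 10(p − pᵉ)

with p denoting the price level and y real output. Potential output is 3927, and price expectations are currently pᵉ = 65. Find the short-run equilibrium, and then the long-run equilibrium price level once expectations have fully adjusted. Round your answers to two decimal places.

Short run: p = 164.45, y = 4921.50. Long run: p = 263.90.

Short run: with pᵉ = 65, SRAS is y = 3277 + 10p. Setting AD = SRAS gives 3289 = 20p, so p = 164.45 and y = 6566 − 10p = 4921.50.
Output 4921.50 is above potential 3927, so over time expected prices rise and SRAS shifts left until y returns to 3927.
Long run: y = 3927 on the AD curve gives 3927 = 6566 − 10p, so p = 263.90.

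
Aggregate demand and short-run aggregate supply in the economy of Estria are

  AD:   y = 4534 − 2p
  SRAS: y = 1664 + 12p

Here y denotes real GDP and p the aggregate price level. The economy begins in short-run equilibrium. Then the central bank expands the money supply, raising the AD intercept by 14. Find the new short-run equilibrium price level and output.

p = 206, y = 4136

This is a positive demand shock: AD shifts right.
New AD: y = 4548 − 2p.
Set AD = SRAS: 4548 − 2p = 1664 + 12p, so 2884 = 14p and p = 206.
y = 4548 − 2·206 = 4136.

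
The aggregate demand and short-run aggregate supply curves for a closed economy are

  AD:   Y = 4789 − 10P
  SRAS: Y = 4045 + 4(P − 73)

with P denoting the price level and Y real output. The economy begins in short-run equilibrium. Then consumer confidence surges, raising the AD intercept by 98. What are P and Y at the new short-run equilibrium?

P = 81, Y = 4077

This is a positive demand shock: AD shifts right.
New AD: Y = 4887 − 10P.
SRAS can be written Y = 3753 + 4P.
Set AD = SRAS: 4887 − 10P = 3753 + 4P, so 1134 = 14P and P = 81.
Y = 4887 − 10·81 = 4077.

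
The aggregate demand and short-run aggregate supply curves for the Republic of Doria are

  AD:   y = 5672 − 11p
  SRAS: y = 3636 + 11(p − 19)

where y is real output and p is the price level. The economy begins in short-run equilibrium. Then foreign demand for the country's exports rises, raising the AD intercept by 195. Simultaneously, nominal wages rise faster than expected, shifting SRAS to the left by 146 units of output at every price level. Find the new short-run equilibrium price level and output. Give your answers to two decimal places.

After both shocks: AD is y = 5867 − 11p and SRAS is y = 3281 + 11p.
Setting them equal: 2586 = 22p, so p = 117.55.
Substituting into AD, y = 4574.00.

p = 117.55, y = 4574.00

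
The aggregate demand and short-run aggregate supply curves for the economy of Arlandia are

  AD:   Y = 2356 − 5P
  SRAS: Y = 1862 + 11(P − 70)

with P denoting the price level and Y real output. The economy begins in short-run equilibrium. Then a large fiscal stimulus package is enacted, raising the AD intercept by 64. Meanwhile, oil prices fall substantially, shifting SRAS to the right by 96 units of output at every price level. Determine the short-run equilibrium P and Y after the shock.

P = 77, Y = 2035

After both shocks: AD is Y = 2420 − 5P and SRAS is Y = 1188 + 11P.
Setting them equal: 1232 = 16P, so P = 77.
Y = 2420 − 5·77 = 2035.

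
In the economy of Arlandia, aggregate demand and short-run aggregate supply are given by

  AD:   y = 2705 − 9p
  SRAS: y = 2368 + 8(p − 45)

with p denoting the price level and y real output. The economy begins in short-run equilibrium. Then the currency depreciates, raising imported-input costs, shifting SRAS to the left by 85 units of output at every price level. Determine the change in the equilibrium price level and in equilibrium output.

This is a negative supply shock: SRAS shifts left.
New SRAS: y = 1923 + 8p.
Set AD = SRAS: 2705 − 9p = 1923 + 8p, so 782 = 17p and p = 46.
y = 2705 − 9·46 = 2291.
Initially p = 41, y = 2336, so Δp = +5 and Δy = -45.

Δp = +5, Δy = -45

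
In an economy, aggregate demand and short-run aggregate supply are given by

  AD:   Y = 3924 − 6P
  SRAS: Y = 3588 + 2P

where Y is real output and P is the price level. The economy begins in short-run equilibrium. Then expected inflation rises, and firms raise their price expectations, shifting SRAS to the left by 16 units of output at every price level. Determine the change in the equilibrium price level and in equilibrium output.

This is a negative supply shock: SRAS shifts left.
New SRAS: Y = 3572 + 2P.
Set AD = SRAS: 3924 − 6P = 3572 + 2P, so 352 = 8P and P = 44.
Y = 3924 − 6·44 = 3660.
Initially P = 42, Y = 3672, so ΔP = +2 and ΔY = -12.

ΔP = +2, ΔY = -12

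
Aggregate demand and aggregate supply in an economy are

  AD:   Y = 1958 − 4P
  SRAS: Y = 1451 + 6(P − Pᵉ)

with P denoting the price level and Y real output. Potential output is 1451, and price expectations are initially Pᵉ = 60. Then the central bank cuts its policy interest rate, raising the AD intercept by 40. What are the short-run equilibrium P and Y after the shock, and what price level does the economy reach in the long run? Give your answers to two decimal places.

Short run: P = 90.70, Y = 1635.20. Long run: P = 136.75.

AD shifts right: new AD is Y = 1998 − 4P. With Pᵉ = 60, SRAS is Y = 1091 + 6P.
Short run: 1998 − 4P = 1091 + 6P gives 907 = 10P, so P = 90.70 and Y = 1998 − 4P = 1635.20.
Y = 1635.20 is above potential 1451; expectations adjust and SRAS shifts left until Y = 1451.
Long run: on the new AD curve, 1451 = 1998 − 4P gives P = 136.75.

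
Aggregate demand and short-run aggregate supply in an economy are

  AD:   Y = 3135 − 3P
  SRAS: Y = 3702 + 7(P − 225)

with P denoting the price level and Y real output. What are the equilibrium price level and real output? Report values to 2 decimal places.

P = 100.80, Y = 2832.60

Write SRAS as Y = 3702 + 7P − 1575 = 2127 + 7P.
Set AD = SRAS: 3135 − 3P = 2127 + 7P, so 1008 = 10P and P = 100.80.
Substituting into AD, Y = 3135 − 3P = 2832.60.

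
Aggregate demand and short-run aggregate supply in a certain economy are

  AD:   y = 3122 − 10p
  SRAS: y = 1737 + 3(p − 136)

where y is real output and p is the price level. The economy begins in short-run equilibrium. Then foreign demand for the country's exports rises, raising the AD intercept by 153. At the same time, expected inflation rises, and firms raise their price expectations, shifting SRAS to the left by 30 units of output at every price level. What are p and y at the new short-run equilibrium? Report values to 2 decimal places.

p = 152.00, y = 1755.00

After both shocks: AD is y = 3275 − 10p and SRAS is y = 1299 + 3p.
Setting them equal: 1976 = 13p, so p = 152.00.
Substituting into AD, y = 1755.00.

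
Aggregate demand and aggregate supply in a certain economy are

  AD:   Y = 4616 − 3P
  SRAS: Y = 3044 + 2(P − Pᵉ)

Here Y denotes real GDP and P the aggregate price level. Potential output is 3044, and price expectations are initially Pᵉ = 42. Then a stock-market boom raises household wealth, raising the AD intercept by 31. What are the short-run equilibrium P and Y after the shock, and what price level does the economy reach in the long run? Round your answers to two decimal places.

Short run: P = 337.40, Y = 3634.80. Long run: P = 534.33.

AD shifts right: new AD is Y = 4647 − 3P. With Pᵉ = 42, SRAS is Y = 2960 + 2P.
Short run: 4647 − 3P = 2960 + 2P gives 1687 = 5P, so P = 337.40 and Y = 4647 − 3P = 3634.80.
Y = 3634.80 is above potential 3044; expectations adjust and SRAS shifts left until Y = 3044.
Long run: on the new AD curve, 3044 = 4647 − 3P gives P = 534.33.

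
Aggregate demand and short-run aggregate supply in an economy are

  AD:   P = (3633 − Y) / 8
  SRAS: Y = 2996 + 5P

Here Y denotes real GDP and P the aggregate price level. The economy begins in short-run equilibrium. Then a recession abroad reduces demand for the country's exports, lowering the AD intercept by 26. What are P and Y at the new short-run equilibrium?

This is a negative demand shock: AD shifts left.
New AD: Y = 3607 − 8P.
Set AD = SRAS: 3607 − 8P = 2996 + 5P, so 611 = 13P and P = 47.
Y = 3607 − 8·47 = 3231.

P = 47, Y = 3231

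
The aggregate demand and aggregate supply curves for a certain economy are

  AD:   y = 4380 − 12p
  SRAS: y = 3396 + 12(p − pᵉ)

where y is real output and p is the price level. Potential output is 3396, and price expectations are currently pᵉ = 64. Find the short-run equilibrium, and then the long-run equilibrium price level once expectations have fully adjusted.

Short run: with pᵉ = 64, SRAS is y = 2628 + 12p. Setting AD = SRAS gives 1752 = 24p, so p = 73 and y = 4380 − 12·73 = 3504.
Output 3504 is above potential 3396, so over time expected prices rise and SRAS shifts left until y returns to 3396.
Long run: y = 3396 on the AD curve gives 3396 = 4380 − 12p, so p = 82.

Short run: p = 73, y = 3504. Long run: p = 82.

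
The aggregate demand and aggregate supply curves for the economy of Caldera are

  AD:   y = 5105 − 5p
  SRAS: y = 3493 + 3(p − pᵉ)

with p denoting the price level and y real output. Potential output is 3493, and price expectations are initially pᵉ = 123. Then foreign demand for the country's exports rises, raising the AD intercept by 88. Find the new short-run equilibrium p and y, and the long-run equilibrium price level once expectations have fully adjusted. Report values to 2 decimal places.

AD shifts right: new AD is y = 5193 − 5p. With pᵉ = 123, SRAS is y = 3124 + 3p.
Short run: 5193 − 5p = 3124 + 3p gives 2069 = 8p, so p = 258.63 and y = 5193 − 5p = 3899.88.
y = 3899.88 is above potential 3493; expectations adjust and SRAS shifts left until y = 3493.
Long run: on the new AD curve, 3493 = 5193 − 5p gives p = 340.00.

Short run: p = 258.63, y = 3899.88. Long run: p = 340.00.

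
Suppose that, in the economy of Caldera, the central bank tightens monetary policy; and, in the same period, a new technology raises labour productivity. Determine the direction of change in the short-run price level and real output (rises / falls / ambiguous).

The first event is a negative demand shock: AD shifts left, which by itself pushes P down and Y down.
The second is a favourable supply shock: SRAS shifts right, which by itself pushes P down and Y up.
Both shocks push P down, so P falls. The two shocks push Y in opposite directions, so the effect on Y is ambiguous.

Price level: falls; output: ambiguous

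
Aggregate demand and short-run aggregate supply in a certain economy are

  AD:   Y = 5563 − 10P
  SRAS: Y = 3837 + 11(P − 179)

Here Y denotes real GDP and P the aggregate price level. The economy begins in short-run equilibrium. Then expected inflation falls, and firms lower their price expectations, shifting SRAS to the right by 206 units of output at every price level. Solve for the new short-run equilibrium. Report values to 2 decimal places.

This is a positive supply shock: SRAS shifts right.
New SRAS: Y = 2074 + 11P.
Set AD = SRAS: 5563 − 10P = 2074 + 11P, so 3489 = 21P and P = 166.14.
Substituting into AD, Y = 3901.57.

P = 166.14, Y = 3901.57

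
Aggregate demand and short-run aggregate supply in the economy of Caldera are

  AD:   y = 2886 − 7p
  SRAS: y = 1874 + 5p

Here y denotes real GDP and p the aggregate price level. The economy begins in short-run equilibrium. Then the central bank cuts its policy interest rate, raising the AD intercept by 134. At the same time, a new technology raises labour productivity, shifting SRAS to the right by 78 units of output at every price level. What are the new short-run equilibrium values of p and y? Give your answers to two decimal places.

p = 89.00, y = 2397.00

After both shocks: AD is y = 3020 − 7p and SRAS is y = 1952 + 5p.
Setting them equal: 1068 = 12p, so p = 89.00.
Substituting into AD, y = 2397.00.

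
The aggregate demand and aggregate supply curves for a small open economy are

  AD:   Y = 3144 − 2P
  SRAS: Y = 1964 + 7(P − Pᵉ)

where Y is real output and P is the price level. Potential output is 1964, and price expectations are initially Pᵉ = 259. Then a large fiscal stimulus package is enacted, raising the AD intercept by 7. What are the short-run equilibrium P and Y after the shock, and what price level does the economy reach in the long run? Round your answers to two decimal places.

AD shifts right: new AD is Y = 3151 − 2P. With Pᵉ = 259, SRAS is Y = 151 + 7P.
Short run: 3151 − 2P = 151 + 7P gives 3000 = 9P, so P = 333.33 and Y = 3151 − 2P = 2484.33.
Y = 2484.33 is above potential 1964; expectations adjust and SRAS shifts left until Y = 1964.
Long run: on the new AD curve, 1964 = 3151 − 2P gives P = 593.50.

Short run: P = 333.33, Y = 2484.33. Long run: P = 593.50.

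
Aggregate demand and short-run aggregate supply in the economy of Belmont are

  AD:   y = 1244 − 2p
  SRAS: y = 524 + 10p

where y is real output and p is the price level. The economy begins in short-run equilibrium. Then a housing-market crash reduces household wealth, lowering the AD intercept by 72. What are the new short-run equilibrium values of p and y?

p = 54, y = 1064

This is a negative demand shock: AD shifts left.
New AD: y = 1172 − 2p.
Set AD = SRAS: 1172 − 2p = 524 + 10p, so 648 = 12p and p = 54.
y = 1172 − 2·54 = 1064.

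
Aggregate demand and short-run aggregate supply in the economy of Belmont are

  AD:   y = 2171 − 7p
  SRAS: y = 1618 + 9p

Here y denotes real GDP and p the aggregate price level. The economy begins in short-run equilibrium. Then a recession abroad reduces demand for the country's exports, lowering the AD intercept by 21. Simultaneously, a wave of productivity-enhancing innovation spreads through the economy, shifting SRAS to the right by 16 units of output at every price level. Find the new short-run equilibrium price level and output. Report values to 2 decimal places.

p = 32.25, y = 1924.25

After both shocks: AD is y = 2150 − 7p and SRAS is y = 1634 + 9p.
Setting them equal: 516 = 16p, so p = 32.25.
Substituting into AD, y = 1924.25.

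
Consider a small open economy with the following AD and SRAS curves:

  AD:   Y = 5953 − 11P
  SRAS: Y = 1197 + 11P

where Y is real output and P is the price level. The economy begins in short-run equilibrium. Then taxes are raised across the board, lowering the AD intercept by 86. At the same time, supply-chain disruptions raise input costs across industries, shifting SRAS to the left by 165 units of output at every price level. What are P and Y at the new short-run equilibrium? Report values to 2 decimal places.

P = 219.77, Y = 3449.50

After both shocks: AD is Y = 5867 − 11P and SRAS is Y = 1032 + 11P.
Setting them equal: 4835 = 22P, so P = 219.77.
Substituting into AD, Y = 3449.50.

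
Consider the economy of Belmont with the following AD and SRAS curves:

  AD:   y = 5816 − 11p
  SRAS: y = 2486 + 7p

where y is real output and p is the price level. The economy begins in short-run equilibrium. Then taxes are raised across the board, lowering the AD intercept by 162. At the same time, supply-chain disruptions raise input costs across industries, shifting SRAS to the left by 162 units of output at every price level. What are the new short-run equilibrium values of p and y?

p = 185, y = 3619

After both shocks: AD is y = 5654 − 11p and SRAS is y = 2324 + 7p.
Setting them equal: 3330 = 18p, so p = 185.
y = 5654 − 11·185 = 3619.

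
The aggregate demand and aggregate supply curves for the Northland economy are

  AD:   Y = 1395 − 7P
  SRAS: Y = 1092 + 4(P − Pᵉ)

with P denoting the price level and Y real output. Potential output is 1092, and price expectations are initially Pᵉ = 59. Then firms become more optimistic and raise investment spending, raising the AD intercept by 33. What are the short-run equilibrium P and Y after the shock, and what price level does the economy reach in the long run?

AD shifts right: new AD is Y = 1428 − 7P. With Pᵉ = 59, SRAS is Y = 856 + 4P.
Short run: 1428 − 7P = 856 + 4P gives 572 = 11P, so P = 52 and Y = 1428 − 7·52 = 1064.
Y = 1064 is below potential 1092; expectations adjust and SRAS shifts right until Y = 1092.
Long run: on the new AD curve, 1092 = 1428 − 7P gives P = 48.

Short run: P = 52, Y = 1064. Long run: P = 48.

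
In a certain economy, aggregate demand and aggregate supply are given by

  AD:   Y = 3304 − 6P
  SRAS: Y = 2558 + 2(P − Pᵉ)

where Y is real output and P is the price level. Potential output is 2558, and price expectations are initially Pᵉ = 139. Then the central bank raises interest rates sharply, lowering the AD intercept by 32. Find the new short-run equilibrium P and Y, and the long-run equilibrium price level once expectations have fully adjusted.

AD shifts left: new AD is Y = 3272 − 6P. With Pᵉ = 139, SRAS is Y = 2280 + 2P.
Short run: 3272 − 6P = 2280 + 2P gives 992 = 8P, so P = 124 and Y = 3272 − 6·124 = 2528.
Y = 2528 is below potential 2558; expectations adjust and SRAS shifts right until Y = 2558.
Long run: on the new AD curve, 2558 = 3272 − 6P gives P = 119.

Short run: P = 124, Y = 2528. Long run: P = 119.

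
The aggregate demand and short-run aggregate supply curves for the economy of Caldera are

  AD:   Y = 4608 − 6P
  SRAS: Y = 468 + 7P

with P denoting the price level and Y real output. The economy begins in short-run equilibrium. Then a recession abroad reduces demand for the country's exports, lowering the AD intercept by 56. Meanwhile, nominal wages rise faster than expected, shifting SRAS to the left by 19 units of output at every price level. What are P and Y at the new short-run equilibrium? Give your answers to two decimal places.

After both shocks: AD is Y = 4552 − 6P and SRAS is Y = 449 + 7P.
Setting them equal: 4103 = 13P, so P = 315.62.
Substituting into AD, Y = 2658.31.

P = 315.62, Y = 2658.31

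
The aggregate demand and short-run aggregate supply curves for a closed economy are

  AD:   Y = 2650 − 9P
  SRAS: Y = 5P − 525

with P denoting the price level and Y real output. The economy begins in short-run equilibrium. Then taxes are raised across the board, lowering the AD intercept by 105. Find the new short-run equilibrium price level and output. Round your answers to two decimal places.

This is a negative demand shock: AD shifts left.
New AD: Y = 2545 − 9P.
Set AD = SRAS: 2545 − 9P = 5P − 525, so 3070 = 14P and P = 219.29.
Substituting into AD, Y = 571.43.

P = 219.29, Y = 571.43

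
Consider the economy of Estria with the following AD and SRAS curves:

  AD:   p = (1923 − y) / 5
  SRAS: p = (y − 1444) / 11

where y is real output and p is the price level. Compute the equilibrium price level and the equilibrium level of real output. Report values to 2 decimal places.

p = 29.94, y = 1773.31

Rearrange AD to y = 1923 − 5p.
Rearrange SRAS to y = 1444 + 11p.
Set AD = SRAS: 1923 − 5p = 1444 + 11p, so 479 = 16p and p = 29.94.
Substituting into AD, y = 1923 − 5p = 1773.31.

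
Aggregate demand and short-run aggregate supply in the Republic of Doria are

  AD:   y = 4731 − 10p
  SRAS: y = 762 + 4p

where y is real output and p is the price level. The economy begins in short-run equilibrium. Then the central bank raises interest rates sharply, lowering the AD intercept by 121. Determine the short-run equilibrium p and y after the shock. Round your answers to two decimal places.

This is a negative demand shock: AD shifts left.
New AD: y = 4610 − 10p.
Set AD = SRAS: 4610 − 10p = 762 + 4p, so 3848 = 14p and p = 274.86.
Substituting into AD, y = 1861.43.

p = 274.86, y = 1861.43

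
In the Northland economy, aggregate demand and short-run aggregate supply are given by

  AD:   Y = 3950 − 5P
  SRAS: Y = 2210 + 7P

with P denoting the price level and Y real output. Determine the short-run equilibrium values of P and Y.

Set AD = SRAS: 3950 − 5P = 2210 + 7P, so 1740 = 12P and P = 145.
Then Y = 3950 − 5·145 = 3225.

P = 145, Y = 3225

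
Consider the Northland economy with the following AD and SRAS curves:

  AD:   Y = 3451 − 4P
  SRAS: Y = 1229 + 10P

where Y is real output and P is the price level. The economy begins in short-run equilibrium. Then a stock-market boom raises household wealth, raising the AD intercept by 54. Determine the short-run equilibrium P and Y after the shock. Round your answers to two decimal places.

P = 162.57, Y = 2854.71

This is a positive demand shock: AD shifts right.
New AD: Y = 3505 − 4P.
Set AD = SRAS: 3505 − 4P = 1229 + 10P, so 2276 = 14P and P = 162.57.
Substituting into AD, Y = 2854.71.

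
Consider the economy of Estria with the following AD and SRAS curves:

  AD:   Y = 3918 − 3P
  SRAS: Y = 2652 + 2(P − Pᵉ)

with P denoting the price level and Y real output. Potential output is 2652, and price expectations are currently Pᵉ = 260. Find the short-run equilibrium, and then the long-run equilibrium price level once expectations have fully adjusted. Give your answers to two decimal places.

Short run: with Pᵉ = 260, SRAS is Y = 2132 + 2P. Setting AD = SRAS gives 1786 = 5P, so P = 357.20 and Y = 3918 − 3P = 2846.40.
Output 2846.40 is above potential 2652, so over time expected prices rise and SRAS shifts left until Y returns to 2652.
Long run: Y = 2652 on the AD curve gives 2652 = 3918 − 3P, so P = 422.00.

Short run: P = 357.20, Y = 2846.40. Long run: P = 422.00.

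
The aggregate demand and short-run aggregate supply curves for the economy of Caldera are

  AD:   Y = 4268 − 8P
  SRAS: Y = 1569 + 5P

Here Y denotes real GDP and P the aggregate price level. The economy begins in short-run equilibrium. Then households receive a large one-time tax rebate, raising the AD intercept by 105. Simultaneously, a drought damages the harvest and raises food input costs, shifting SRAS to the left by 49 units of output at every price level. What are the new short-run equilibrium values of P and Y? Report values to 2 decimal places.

P = 219.46, Y = 2617.31

After both shocks: AD is Y = 4373 − 8P and SRAS is Y = 1520 + 5P.
Setting them equal: 2853 = 13P, so P = 219.46.
Substituting into AD, Y = 2617.31.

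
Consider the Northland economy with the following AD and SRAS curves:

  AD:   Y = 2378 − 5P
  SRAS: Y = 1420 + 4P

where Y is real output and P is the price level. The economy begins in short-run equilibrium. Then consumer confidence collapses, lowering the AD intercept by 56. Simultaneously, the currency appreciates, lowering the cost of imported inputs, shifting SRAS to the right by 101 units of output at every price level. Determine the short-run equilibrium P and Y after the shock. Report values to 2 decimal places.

After both shocks: AD is Y = 2322 − 5P and SRAS is Y = 1521 + 4P.
Setting them equal: 801 = 9P, so P = 89.00.
Substituting into AD, Y = 1877.00.

P = 89.00, Y = 1877.00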